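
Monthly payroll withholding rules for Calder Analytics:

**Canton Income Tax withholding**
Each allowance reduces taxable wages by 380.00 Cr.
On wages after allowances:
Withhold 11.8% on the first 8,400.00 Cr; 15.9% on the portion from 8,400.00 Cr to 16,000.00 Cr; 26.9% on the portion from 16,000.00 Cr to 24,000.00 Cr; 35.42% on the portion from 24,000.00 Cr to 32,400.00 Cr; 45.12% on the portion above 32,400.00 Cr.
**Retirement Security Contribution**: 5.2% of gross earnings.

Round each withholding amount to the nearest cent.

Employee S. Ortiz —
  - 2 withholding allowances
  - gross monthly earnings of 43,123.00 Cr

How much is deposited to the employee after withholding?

29,058.41 Cr

Canton Income Tax: taxable = 43,123.00 Cr − 2×380.00 Cr = 42,363.00 Cr
  7,326.88 Cr + 45.12% × (42,363.00 Cr − 32,400.00 Cr) = 7,326.88 Cr + 45.12% × 9,963.00 Cr = 11,822.19 Cr
Retirement Security Contribution: 5.2% × 43,123.00 Cr = 2,242.40 Cr
Total withheld: 11,822.19 Cr + 2,242.40 Cr = 14,064.59 Cr
Net pay: 43,123.00 Cr − 14,064.59 Cr = 29,058.41 Cr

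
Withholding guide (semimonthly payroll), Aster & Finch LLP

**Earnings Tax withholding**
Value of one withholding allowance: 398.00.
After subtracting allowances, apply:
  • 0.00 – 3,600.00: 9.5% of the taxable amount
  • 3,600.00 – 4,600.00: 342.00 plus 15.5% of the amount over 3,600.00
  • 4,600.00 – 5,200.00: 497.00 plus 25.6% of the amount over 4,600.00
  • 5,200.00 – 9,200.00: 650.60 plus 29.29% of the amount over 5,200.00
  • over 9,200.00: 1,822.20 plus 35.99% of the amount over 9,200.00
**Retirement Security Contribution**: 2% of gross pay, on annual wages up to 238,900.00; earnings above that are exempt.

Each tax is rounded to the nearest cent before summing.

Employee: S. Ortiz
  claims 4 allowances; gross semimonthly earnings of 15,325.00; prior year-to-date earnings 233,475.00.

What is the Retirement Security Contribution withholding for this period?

Retirement Security Contribution: cap 238,900.00 − YTD 233,475.00 = 5,425.00 subject; 2% × 5,425.00 = 108.50

108.50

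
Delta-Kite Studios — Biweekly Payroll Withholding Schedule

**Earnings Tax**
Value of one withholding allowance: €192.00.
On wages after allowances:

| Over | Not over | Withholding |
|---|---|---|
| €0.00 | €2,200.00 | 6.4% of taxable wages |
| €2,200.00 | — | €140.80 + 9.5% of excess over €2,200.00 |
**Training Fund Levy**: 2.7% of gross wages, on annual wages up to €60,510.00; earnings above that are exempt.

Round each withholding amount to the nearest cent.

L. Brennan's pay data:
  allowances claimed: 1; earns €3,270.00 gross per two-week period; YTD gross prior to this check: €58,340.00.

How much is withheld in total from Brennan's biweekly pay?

Earnings Tax: taxable = €3,270.00 − 1×€192.00 = €3,078.00
  €140.80 + 9.5% × (€3,078.00 − €2,200.00) = €140.80 + 9.5% × €878.00 = €224.21
Training Fund Levy: cap €60,510.00 − YTD €58,340.00 = €2,170.00 subject; 2.7% × €2,170.00 = €58.59
Total: €224.21 + €58.59 = €282.80

€282.80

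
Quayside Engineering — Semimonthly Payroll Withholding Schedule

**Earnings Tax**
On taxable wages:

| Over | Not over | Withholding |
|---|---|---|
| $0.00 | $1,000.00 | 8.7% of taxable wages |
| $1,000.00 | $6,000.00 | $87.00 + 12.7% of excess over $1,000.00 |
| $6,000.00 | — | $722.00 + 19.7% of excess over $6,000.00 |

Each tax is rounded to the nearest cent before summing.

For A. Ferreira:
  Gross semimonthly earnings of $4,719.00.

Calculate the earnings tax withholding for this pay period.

$559.31

Earnings Tax: taxable = $4,719.00
  $87.00 + 12.7% × ($4,719.00 − $1,000.00) = $87.00 + 12.7% × $3,719.00 = $559.31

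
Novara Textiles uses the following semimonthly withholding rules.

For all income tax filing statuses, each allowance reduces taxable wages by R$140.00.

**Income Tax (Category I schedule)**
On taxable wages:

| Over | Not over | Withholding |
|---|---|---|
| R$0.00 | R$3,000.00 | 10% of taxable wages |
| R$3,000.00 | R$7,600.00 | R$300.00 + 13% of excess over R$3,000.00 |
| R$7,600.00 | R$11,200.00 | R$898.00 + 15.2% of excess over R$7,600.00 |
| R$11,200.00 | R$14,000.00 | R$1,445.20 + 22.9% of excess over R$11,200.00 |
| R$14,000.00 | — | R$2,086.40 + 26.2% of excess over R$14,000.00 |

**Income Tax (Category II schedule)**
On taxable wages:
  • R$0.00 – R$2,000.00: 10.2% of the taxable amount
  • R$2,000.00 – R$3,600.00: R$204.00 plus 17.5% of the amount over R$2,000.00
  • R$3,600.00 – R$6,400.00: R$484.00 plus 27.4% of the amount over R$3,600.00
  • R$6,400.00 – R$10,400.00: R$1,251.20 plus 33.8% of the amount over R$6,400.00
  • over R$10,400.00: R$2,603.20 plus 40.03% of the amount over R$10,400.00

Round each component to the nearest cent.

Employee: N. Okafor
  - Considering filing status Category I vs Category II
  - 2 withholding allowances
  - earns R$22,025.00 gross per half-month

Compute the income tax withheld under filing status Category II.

R$7,144.60

Income Tax (Category II): taxable = R$22,025.00 − 2×R$140.00 = R$21,745.00
  R$2,603.20 + 40.03% × (R$21,745.00 − R$10,400.00) = R$2,603.20 + 40.03% × R$11,345.00 = R$7,144.60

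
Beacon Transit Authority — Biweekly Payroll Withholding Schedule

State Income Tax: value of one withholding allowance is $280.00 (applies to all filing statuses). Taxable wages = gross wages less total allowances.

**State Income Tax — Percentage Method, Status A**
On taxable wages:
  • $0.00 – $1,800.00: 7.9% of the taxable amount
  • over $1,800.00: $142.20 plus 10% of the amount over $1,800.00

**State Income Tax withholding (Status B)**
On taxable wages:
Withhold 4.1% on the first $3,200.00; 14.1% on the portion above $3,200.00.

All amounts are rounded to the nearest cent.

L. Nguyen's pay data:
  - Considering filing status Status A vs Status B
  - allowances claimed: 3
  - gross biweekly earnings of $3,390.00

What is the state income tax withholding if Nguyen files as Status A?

State Income Tax (Status A): taxable = $3,390.00 − 3×$280.00 = $2,550.00
  $142.20 + 10% × ($2,550.00 − $1,800.00) = $142.20 + 10% × $750.00 = $217.20

$217.20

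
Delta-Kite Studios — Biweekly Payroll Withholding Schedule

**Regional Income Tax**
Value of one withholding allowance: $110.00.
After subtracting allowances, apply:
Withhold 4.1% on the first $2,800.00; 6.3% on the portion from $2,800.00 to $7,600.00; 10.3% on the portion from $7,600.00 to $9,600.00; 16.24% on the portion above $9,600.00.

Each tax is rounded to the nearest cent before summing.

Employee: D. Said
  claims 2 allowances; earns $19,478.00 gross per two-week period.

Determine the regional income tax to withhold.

$2,191.66

Regional Income Tax: taxable = $19,478.00 − 2×$110.00 = $19,258.00
  $623.20 + 16.24% × ($19,258.00 − $9,600.00) = $623.20 + 16.24% × $9,658.00 = $2,191.66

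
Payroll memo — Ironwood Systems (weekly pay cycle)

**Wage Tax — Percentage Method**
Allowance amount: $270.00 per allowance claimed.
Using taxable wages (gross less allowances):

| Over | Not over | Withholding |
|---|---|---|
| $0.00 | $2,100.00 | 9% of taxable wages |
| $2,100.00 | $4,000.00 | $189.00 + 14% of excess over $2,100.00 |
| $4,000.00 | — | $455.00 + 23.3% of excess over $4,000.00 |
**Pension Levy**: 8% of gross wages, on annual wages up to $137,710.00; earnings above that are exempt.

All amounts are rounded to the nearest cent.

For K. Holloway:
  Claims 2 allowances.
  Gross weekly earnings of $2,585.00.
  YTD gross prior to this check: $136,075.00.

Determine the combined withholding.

$314.85

Wage Tax: taxable = $2,585.00 − 2×$270.00 = $2,045.00
  9% × $2,045.00 = $184.05
Pension Levy: cap $137,710.00 − YTD $136,075.00 = $1,635.00 subject; 8% × $1,635.00 = $130.80
Total: $184.05 + $130.80 = $314.85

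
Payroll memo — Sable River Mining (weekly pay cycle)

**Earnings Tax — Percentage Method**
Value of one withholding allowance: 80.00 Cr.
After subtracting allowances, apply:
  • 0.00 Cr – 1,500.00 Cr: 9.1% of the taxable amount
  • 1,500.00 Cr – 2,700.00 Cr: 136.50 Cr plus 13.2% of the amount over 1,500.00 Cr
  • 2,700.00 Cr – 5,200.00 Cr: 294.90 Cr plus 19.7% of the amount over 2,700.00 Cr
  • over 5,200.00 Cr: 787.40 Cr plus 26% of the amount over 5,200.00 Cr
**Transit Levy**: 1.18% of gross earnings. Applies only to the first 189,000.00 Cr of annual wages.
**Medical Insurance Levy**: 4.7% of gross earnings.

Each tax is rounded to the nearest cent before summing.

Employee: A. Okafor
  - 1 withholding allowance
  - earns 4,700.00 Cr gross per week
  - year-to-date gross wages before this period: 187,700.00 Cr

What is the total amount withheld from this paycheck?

909.38 Cr

Earnings Tax: taxable = 4,700.00 Cr − 1×80.00 Cr = 4,620.00 Cr
  294.90 Cr + 19.7% × (4,620.00 Cr − 2,700.00 Cr) = 294.90 Cr + 19.7% × 1,920.00 Cr = 673.14 Cr
Transit Levy: cap 189,000.00 Cr − YTD 187,700.00 Cr = 1,300.00 Cr subject; 1.18% × 1,300.00 Cr = 15.34 Cr
Medical Insurance Levy: 4.7% × 4,700.00 Cr = 220.90 Cr
Total: 673.14 Cr + 15.34 Cr + 220.90 Cr = 909.38 Cr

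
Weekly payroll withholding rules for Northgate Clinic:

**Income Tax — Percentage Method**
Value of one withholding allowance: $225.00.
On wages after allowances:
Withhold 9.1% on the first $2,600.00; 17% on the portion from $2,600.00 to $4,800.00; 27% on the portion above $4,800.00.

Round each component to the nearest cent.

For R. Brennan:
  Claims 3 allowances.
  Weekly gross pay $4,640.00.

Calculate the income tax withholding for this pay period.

Income Tax: taxable = $4,640.00 − 3×$225.00 = $3,965.00
  $236.60 + 17% × ($3,965.00 − $2,600.00) = $236.60 + 17% × $1,365.00 = $468.65

$468.65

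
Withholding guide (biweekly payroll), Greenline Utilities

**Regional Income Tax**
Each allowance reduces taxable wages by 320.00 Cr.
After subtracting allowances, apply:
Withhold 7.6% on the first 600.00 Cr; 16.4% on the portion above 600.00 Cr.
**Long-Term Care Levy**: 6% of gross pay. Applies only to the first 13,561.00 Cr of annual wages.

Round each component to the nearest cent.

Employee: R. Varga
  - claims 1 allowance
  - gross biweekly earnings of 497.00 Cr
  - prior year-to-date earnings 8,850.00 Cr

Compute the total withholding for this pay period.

Regional Income Tax: taxable = 497.00 Cr − 1×320.00 Cr = 177.00 Cr
  7.6% × 177.00 Cr = 13.45 Cr
Long-Term Care Levy: 6% × 497.00 Cr = 29.82 Cr
Total: 13.45 Cr + 29.82 Cr = 43.27 Cr

43.27 Cr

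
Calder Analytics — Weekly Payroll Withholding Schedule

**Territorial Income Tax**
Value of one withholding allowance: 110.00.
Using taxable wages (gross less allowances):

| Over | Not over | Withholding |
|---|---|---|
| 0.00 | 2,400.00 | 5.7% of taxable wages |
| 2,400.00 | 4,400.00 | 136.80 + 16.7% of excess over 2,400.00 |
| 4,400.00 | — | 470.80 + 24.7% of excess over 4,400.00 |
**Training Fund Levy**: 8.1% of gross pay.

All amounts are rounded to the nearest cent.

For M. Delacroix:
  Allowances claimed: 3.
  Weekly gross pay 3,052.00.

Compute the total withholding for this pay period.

437.78

Territorial Income Tax: taxable = 3,052.00 − 3×110.00 = 2,722.00
  136.80 + 16.7% × (2,722.00 − 2,400.00) = 136.80 + 16.7% × 322.00 = 190.57
Training Fund Levy: 8.1% × 3,052.00 = 247.21
Total: 190.57 + 247.21 = 437.78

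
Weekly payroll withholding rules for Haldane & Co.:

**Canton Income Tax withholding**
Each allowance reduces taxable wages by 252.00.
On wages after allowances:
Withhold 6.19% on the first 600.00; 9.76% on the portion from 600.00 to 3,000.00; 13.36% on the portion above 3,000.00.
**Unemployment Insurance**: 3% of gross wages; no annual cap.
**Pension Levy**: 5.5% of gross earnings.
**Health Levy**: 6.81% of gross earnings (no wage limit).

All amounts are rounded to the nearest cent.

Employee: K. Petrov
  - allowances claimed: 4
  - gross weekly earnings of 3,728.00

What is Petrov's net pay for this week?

2,913.19

Canton Income Tax: taxable = 3,728.00 − 4×252.00 = 2,720.00
  37.14 + 9.76% × (2,720.00 − 600.00) = 37.14 + 9.76% × 2,120.00 = 244.05
Unemployment Insurance: 3% × 3,728.00 = 111.84
Pension Levy: 5.5% × 3,728.00 = 205.04
Health Levy: 6.81% × 3,728.00 = 253.88
Total withheld: 244.05 + 111.84 + 205.04 + 253.88 = 814.81
Net pay: 3,728.00 − 814.81 = 2,913.19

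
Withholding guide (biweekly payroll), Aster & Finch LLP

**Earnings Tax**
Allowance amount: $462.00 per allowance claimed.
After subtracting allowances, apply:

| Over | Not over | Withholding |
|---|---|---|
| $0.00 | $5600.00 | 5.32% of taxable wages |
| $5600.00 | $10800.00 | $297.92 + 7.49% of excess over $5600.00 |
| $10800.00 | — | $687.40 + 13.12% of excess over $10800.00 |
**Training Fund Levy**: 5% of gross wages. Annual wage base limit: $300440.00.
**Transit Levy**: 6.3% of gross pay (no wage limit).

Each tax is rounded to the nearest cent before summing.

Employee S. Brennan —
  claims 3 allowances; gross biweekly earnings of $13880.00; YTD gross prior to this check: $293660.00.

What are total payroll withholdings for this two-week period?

$2123.09

Earnings Tax: taxable = $13880.00 − 3×$462.00 = $12494.00
  $687.40 + 13.12% × ($12494.00 − $10800.00) = $687.40 + 13.12% × $1694.00 = $909.65
Training Fund Levy: cap $300440.00 − YTD $293660.00 = $6780.00 subject; 5% × $6780.00 = $339.00
Transit Levy: 6.3% × $13880.00 = $874.44
Total: $909.65 + $339.00 + $874.44 = $2123.09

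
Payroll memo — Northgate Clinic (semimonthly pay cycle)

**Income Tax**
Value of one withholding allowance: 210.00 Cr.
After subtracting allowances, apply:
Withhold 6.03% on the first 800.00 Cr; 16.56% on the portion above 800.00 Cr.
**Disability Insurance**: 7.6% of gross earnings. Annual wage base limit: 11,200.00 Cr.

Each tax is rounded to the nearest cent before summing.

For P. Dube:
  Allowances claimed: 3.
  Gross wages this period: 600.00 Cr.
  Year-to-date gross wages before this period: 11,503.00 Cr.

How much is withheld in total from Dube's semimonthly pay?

0.00 Cr

Income Tax: taxable = 600.00 Cr − 3×210.00 Cr = -30.00 Cr
  Taxable ≤ 0 → 0.00 Cr
Disability Insurance: YTD 11,503.00 Cr ≥ cap 11,200.00 Cr → 0.00 Cr
Total: 0.00 Cr + 0.00 Cr = 0.00 Cr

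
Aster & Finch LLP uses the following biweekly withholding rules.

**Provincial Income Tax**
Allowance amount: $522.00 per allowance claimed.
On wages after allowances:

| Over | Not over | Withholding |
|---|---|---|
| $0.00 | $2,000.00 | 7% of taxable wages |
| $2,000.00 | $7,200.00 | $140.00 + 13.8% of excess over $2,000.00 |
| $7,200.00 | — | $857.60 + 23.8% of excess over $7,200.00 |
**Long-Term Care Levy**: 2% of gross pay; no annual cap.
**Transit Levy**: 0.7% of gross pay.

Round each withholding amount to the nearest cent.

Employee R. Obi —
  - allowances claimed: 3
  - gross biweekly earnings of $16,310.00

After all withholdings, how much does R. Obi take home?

$13,216.56

Provincial Income Tax: taxable = $16,310.00 − 3×$522.00 = $14,744.00
  $857.60 + 23.8% × ($14,744.00 − $7,200.00) = $857.60 + 23.8% × $7,544.00 = $2,653.07
Long-Term Care Levy: 2% × $16,310.00 = $326.20
Transit Levy: 0.7% × $16,310.00 = $114.17
Total withheld: $2,653.07 + $326.20 + $114.17 = $3,093.44
Net pay: $16,310.00 − $3,093.44 = $13,216.56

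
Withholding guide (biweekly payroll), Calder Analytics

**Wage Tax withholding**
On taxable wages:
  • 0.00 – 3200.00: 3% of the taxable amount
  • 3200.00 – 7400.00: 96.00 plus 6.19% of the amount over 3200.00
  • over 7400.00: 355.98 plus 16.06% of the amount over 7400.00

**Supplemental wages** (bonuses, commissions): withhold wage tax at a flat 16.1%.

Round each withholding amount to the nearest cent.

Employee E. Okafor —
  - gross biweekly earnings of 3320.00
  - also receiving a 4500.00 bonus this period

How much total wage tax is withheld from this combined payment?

827.93

Wage Tax: taxable = 3320.00
  96.00 + 6.19% × (3320.00 − 3200.00) = 96.00 + 6.19% × 120.00 = 103.43
Supplemental (16.1% flat on bonus): 16.1% × 4500.00 = 724.50
Total wage tax: 103.43 + 724.50 = 827.93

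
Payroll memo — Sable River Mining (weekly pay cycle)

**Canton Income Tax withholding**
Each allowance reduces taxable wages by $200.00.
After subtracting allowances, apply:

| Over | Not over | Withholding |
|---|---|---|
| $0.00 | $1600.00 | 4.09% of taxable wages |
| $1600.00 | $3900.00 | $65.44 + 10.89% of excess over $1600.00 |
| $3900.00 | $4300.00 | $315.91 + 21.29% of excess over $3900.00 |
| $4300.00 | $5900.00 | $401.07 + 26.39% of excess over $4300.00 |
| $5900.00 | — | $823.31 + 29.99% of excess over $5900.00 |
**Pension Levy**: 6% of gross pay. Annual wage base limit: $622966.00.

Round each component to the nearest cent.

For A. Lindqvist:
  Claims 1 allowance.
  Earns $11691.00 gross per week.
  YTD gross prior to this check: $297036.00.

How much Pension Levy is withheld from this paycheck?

$701.46

Pension Levy: 6% × $11691.00 = $701.46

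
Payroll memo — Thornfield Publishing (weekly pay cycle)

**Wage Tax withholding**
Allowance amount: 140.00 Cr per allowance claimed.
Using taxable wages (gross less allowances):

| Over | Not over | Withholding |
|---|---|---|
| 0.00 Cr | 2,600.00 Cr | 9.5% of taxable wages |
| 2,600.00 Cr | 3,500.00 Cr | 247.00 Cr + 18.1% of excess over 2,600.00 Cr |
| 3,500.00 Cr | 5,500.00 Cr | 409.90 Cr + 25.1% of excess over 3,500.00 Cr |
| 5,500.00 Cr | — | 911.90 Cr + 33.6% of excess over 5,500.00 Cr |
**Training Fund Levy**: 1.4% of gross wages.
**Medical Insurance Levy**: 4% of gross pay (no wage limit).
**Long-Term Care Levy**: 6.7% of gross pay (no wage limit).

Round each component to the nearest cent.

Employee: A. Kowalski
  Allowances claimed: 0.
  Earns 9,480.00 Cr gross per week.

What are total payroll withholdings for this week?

3,396.26 Cr

Wage Tax: taxable = 9,480.00 Cr
  911.90 Cr + 33.6% × (9,480.00 Cr − 5,500.00 Cr) = 911.90 Cr + 33.6% × 3,980.00 Cr = 2,249.18 Cr
Training Fund Levy: 1.4% × 9,480.00 Cr = 132.72 Cr
Medical Insurance Levy: 4% × 9,480.00 Cr = 379.20 Cr
Long-Term Care Levy: 6.7% × 9,480.00 Cr = 635.16 Cr
Total: 2,249.18 Cr + 132.72 Cr + 379.20 Cr + 635.16 Cr = 3,396.26 Cr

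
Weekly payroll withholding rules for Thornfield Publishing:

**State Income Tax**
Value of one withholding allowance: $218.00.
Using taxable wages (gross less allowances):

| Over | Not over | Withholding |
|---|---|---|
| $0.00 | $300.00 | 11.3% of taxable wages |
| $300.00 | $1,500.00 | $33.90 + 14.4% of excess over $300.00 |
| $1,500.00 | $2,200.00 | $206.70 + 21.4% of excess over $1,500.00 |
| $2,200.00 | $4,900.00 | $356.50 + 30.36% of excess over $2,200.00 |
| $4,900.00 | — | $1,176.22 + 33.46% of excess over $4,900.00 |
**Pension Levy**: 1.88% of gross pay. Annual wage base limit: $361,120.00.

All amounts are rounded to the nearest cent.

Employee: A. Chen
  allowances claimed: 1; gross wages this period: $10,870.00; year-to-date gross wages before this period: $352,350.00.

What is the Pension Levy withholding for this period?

$164.88

Pension Levy: cap $361,120.00 − YTD $352,350.00 = $8,770.00 subject; 1.88% × $8,770.00 = $164.88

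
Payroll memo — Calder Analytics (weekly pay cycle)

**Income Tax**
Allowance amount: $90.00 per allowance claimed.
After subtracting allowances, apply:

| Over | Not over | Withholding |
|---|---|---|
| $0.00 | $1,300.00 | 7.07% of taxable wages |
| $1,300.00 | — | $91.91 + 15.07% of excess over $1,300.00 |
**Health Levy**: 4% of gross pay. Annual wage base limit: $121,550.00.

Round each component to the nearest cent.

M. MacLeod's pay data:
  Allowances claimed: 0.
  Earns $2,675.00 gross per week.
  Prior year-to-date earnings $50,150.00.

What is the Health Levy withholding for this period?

$107.00

Health Levy: 4% × $2,675.00 = $107.00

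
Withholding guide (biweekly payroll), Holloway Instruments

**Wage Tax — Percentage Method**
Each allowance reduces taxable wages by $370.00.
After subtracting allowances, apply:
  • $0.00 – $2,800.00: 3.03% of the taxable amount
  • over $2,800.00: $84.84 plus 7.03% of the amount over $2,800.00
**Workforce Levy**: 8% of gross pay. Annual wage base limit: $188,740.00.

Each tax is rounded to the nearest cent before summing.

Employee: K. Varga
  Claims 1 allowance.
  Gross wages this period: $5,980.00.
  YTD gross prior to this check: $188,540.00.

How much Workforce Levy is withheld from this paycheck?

$16.00

Workforce Levy: cap $188,740.00 − YTD $188,540.00 = $200.00 subject; 8% × $200.00 = $16.00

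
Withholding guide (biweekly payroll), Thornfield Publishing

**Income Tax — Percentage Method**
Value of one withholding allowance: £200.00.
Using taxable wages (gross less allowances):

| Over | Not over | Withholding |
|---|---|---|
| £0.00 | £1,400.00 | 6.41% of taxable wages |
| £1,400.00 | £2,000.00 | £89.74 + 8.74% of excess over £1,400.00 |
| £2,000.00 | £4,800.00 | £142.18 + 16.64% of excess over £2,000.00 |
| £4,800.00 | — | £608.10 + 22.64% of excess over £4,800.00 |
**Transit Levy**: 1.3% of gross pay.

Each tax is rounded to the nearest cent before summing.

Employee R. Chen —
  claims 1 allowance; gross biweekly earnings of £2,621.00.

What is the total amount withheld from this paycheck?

Income Tax: taxable = £2,621.00 − 1×£200.00 = £2,421.00
  £142.18 + 16.64% × (£2,421.00 − £2,000.00) = £142.18 + 16.64% × £421.00 = £212.23
Transit Levy: 1.3% × £2,621.00 = £34.07
Total: £212.23 + £34.07 = £246.30

£246.30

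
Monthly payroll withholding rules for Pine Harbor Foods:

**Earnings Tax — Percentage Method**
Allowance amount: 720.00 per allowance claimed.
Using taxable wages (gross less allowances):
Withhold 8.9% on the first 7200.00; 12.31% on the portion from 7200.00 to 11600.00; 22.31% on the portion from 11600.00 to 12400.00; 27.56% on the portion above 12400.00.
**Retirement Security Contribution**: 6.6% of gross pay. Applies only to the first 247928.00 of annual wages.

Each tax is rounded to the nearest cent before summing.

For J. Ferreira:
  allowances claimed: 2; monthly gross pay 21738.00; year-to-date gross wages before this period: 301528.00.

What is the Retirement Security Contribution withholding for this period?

Retirement Security Contribution: YTD 301528.00 ≥ cap 247928.00 → 0.00

0.00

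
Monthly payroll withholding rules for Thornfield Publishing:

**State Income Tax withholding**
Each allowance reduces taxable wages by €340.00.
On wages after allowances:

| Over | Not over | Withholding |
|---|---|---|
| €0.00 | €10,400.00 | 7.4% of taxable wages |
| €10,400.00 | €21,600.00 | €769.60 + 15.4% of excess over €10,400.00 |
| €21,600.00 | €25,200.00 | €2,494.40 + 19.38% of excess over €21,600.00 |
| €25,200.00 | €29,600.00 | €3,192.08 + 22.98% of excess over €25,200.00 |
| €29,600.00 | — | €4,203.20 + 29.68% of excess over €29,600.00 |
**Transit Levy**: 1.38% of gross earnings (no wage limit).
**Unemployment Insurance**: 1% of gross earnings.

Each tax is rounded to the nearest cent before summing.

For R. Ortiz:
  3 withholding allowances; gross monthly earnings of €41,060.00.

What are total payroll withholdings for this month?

State Income Tax: taxable = €41,060.00 − 3×€340.00 = €40,040.00
  €4,203.20 + 29.68% × (€40,040.00 − €29,600.00) = €4,203.20 + 29.68% × €10,440.00 = €7,301.79
Transit Levy: 1.38% × €41,060.00 = €566.63
Unemployment Insurance: 1% × €41,060.00 = €410.60
Total: €7,301.79 + €566.63 + €410.60 = €8,279.02

€8,279.02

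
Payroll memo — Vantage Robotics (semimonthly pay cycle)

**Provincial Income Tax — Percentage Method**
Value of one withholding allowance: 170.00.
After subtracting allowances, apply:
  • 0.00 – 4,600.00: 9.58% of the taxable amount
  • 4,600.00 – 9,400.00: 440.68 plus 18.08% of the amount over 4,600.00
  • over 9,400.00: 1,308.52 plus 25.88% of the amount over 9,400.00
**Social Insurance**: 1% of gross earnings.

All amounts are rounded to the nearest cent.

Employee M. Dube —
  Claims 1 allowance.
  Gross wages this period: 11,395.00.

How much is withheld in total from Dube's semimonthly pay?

1,894.78

Provincial Income Tax: taxable = 11,395.00 − 1×170.00 = 11,225.00
  1,308.52 + 25.88% × (11,225.00 − 9,400.00) = 1,308.52 + 25.88% × 1,825.00 = 1,780.83
Social Insurance: 1% × 11,395.00 = 113.95
Total: 1,780.83 + 113.95 = 1,894.78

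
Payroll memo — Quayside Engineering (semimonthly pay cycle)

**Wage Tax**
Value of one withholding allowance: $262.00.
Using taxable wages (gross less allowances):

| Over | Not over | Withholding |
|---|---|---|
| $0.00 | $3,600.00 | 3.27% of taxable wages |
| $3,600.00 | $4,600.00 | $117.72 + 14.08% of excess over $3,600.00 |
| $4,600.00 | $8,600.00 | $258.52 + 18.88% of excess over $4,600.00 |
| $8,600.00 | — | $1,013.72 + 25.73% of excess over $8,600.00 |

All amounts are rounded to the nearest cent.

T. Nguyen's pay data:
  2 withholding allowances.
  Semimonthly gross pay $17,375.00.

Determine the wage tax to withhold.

$3,136.70

Wage Tax: taxable = $17,375.00 − 2×$262.00 = $16,851.00
  $1,013.72 + 25.73% × ($16,851.00 − $8,600.00) = $1,013.72 + 25.73% × $8,251.00 = $3,136.70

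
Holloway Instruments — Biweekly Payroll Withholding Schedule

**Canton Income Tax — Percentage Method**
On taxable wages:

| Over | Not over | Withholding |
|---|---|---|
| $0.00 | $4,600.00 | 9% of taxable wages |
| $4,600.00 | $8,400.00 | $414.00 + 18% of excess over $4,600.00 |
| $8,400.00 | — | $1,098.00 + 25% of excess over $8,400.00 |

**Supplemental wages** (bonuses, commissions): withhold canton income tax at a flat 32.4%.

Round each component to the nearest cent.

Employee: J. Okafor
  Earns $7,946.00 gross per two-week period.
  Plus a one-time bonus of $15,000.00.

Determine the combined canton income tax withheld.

Canton Income Tax: taxable = $7,946.00
  $414.00 + 18% × ($7,946.00 − $4,600.00) = $414.00 + 18% × $3,346.00 = $1,016.28
Supplemental (32.4% flat on bonus): 32.4% × $15,000.00 = $4,860.00
Total canton income tax: $1,016.28 + $4,860.00 = $5,876.28

$5,876.28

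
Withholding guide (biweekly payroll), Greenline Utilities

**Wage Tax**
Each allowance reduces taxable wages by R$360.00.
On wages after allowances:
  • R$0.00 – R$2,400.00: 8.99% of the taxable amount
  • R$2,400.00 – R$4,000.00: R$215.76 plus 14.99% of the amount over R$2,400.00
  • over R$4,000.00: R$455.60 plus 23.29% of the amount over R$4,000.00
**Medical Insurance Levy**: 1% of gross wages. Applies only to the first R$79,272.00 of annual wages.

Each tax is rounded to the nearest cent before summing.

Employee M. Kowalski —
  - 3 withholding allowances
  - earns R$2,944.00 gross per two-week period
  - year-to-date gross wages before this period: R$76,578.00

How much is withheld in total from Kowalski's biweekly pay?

R$194.51

Wage Tax: taxable = R$2,944.00 − 3×R$360.00 = R$1,864.00
  8.99% × R$1,864.00 = R$167.57
Medical Insurance Levy: cap R$79,272.00 − YTD R$76,578.00 = R$2,694.00 subject; 1% × R$2,694.00 = R$26.94
Total: R$167.57 + R$26.94 = R$194.51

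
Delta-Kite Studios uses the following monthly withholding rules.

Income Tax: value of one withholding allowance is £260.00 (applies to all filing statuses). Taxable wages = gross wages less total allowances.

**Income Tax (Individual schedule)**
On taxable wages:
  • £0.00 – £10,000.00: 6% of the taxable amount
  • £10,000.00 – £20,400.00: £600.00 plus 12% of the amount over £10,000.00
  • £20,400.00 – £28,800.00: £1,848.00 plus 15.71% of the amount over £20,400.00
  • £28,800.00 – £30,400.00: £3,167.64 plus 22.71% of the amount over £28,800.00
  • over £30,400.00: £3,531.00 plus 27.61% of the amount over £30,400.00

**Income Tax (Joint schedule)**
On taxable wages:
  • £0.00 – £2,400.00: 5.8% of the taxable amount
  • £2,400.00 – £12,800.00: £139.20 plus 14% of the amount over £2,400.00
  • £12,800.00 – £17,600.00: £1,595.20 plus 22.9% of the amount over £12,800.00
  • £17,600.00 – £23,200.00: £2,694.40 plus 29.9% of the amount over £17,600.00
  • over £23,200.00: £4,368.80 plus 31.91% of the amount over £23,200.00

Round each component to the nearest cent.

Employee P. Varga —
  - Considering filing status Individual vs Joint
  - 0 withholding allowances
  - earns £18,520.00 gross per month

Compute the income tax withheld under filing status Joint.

Income Tax (Joint): taxable = £18,520.00
  £2,694.40 + 29.9% × (£18,520.00 − £17,600.00) = £2,694.40 + 29.9% × £920.00 = £2,969.48

£2,969.48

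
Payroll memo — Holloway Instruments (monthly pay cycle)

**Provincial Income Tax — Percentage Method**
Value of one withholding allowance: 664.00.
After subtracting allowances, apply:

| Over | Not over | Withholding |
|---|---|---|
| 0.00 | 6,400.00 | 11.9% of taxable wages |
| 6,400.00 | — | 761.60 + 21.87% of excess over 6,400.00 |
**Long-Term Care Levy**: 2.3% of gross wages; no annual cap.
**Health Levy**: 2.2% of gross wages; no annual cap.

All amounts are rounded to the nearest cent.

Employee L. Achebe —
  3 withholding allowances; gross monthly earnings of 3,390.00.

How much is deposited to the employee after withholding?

3,071.09

Provincial Income Tax: taxable = 3,390.00 − 3×664.00 = 1,398.00
  11.9% × 1,398.00 = 166.36
Long-Term Care Levy: 2.3% × 3,390.00 = 77.97
Health Levy: 2.2% × 3,390.00 = 74.58
Total withheld: 166.36 + 77.97 + 74.58 = 318.91
Net pay: 3,390.00 − 318.91 = 3,071.09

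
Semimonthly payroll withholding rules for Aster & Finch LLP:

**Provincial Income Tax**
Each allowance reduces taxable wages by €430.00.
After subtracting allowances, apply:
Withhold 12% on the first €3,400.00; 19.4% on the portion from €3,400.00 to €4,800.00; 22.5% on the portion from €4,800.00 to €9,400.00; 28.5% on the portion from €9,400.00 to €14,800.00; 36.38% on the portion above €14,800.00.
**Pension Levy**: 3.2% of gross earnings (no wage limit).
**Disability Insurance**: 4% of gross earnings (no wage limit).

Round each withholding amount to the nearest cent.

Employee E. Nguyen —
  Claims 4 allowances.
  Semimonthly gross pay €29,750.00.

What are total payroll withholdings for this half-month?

Provincial Income Tax: taxable = €29,750.00 − 4×€430.00 = €28,030.00
  €3,253.60 + 36.38% × (€28,030.00 − €14,800.00) = €3,253.60 + 36.38% × €13,230.00 = €8,066.67
Pension Levy: 3.2% × €29,750.00 = €952.00
Disability Insurance: 4% × €29,750.00 = €1,190.00
Total: €8,066.67 + €952.00 + €1,190.00 = €10,208.67

€10,208.67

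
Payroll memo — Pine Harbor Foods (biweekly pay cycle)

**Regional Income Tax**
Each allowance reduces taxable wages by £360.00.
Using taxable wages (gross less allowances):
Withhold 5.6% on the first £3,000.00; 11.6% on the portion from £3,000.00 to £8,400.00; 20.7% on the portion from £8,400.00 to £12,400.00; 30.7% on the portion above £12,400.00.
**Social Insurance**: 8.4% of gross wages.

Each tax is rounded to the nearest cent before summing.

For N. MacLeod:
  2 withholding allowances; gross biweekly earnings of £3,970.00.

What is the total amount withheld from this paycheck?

Regional Income Tax: taxable = £3,970.00 − 2×£360.00 = £3,250.00
  £168.00 + 11.6% × (£3,250.00 − £3,000.00) = £168.00 + 11.6% × £250.00 = £197.00
Social Insurance: 8.4% × £3,970.00 = £333.48
Total: £197.00 + £333.48 = £530.48

£530.48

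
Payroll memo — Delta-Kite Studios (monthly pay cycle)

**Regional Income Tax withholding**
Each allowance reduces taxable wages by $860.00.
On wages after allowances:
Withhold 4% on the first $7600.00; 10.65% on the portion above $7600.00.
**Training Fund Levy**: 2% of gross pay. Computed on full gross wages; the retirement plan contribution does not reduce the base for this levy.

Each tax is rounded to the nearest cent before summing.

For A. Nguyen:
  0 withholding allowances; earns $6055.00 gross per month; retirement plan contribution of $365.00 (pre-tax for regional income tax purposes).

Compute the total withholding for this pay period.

Regional Income Tax: taxable = $6055.00 − $365.00 = $5690.00
  4% × $5690.00 = $227.60
Training Fund Levy: 2% × $6055.00 = $121.10
Total: $227.60 + $121.10 = $348.70

$348.70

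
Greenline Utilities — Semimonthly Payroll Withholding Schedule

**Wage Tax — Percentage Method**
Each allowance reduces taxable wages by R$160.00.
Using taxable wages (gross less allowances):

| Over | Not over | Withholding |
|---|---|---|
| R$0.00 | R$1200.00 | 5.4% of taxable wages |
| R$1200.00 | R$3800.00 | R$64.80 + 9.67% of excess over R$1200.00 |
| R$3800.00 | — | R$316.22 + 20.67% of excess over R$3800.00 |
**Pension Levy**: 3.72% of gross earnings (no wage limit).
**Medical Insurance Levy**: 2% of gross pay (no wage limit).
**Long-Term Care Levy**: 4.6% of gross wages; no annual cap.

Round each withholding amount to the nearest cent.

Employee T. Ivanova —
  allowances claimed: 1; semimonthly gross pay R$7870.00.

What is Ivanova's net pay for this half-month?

R$5933.40

Wage Tax: taxable = R$7870.00 − 1×R$160.00 = R$7710.00
  R$316.22 + 20.67% × (R$7710.00 − R$3800.00) = R$316.22 + 20.67% × R$3910.00 = R$1124.42
Pension Levy: 3.72% × R$7870.00 = R$292.76
Medical Insurance Levy: 2% × R$7870.00 = R$157.40
Long-Term Care Levy: 4.6% × R$7870.00 = R$362.02
Total withheld: R$1124.42 + R$292.76 + R$157.40 + R$362.02 = R$1936.60
Net pay: R$7870.00 − R$1936.60 = R$5933.40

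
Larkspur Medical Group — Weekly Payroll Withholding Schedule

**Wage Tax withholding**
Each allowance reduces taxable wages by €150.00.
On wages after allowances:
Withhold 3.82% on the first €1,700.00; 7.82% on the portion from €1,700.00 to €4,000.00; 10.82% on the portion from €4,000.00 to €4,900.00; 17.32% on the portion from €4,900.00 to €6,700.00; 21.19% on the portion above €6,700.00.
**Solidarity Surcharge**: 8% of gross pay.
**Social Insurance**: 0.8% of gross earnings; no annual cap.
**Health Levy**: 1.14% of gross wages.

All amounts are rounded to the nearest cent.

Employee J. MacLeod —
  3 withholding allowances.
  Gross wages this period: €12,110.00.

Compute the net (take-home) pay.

Wage Tax: taxable = €12,110.00 − 3×€150.00 = €11,660.00
  €653.94 + 21.19% × (€11,660.00 − €6,700.00) = €653.94 + 21.19% × €4,960.00 = €1,704.96
Solidarity Surcharge: 8% × €12,110.00 = €968.80
Social Insurance: 0.8% × €12,110.00 = €96.88
Health Levy: 1.14% × €12,110.00 = €138.05
Total withheld: €1,704.96 + €968.80 + €96.88 + €138.05 = €2,908.69
Net pay: €12,110.00 − €2,908.69 = €9,201.31

€9,201.31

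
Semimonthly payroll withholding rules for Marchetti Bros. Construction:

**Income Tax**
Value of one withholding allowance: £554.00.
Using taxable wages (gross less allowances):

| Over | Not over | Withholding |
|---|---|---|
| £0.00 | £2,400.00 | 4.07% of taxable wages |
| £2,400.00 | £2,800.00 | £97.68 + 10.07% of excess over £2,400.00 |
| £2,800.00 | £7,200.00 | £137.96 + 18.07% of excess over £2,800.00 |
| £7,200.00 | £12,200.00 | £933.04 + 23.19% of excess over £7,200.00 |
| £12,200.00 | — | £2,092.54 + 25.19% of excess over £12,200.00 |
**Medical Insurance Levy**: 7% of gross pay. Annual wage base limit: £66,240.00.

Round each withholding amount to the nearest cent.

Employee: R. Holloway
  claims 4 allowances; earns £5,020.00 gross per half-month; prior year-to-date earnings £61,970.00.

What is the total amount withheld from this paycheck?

£437.58

Income Tax: taxable = £5,020.00 − 4×£554.00 = £2,804.00
  £137.96 + 18.07% × (£2,804.00 − £2,800.00) = £137.96 + 18.07% × £4.00 = £138.68
Medical Insurance Levy: cap £66,240.00 − YTD £61,970.00 = £4,270.00 subject; 7% × £4,270.00 = £298.90
Total: £138.68 + £298.90 = £437.58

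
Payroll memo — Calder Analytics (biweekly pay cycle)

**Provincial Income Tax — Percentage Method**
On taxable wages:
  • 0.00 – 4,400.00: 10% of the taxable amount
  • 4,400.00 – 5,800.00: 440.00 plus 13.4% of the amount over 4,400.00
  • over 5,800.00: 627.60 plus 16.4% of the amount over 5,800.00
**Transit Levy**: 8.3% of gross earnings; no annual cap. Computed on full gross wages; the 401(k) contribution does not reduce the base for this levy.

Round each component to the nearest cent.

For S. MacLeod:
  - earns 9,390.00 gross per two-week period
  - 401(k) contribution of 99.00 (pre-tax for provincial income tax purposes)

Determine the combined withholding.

Provincial Income Tax: taxable = 9,390.00 − 99.00 = 9,291.00
  627.60 + 16.4% × (9,291.00 − 5,800.00) = 627.60 + 16.4% × 3,491.00 = 1,200.12
Transit Levy: 8.3% × 9,390.00 = 779.37
Total: 1,200.12 + 779.37 = 1,979.49

1,979.49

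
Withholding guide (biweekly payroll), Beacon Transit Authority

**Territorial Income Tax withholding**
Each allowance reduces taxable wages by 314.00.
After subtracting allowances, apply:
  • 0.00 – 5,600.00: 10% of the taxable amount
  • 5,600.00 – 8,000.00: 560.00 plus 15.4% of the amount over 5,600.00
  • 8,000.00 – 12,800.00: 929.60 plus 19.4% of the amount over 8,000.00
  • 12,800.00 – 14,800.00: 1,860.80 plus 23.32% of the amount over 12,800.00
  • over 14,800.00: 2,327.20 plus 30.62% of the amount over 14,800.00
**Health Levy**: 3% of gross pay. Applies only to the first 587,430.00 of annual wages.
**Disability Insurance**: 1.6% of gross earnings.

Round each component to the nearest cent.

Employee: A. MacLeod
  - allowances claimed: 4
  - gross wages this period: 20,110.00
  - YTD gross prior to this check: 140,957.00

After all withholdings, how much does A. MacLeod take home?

Territorial Income Tax: taxable = 20,110.00 − 4×314.00 = 18,854.00
  2,327.20 + 30.62% × (18,854.00 − 14,800.00) = 2,327.20 + 30.62% × 4,054.00 = 3,568.53
Health Levy: 3% × 20,110.00 = 603.30
Disability Insurance: 1.6% × 20,110.00 = 321.76
Total withheld: 3,568.53 + 603.30 + 321.76 = 4,493.59
Net pay: 20,110.00 − 4,493.59 = 15,616.41

15,616.41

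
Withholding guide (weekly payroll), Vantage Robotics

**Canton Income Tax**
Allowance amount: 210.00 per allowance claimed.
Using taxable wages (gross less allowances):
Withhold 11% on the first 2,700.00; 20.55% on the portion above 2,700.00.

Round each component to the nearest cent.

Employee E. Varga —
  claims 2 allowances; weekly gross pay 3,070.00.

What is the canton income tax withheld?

Canton Income Tax: taxable = 3,070.00 − 2×210.00 = 2,650.00
  11% × 2,650.00 = 291.50

291.50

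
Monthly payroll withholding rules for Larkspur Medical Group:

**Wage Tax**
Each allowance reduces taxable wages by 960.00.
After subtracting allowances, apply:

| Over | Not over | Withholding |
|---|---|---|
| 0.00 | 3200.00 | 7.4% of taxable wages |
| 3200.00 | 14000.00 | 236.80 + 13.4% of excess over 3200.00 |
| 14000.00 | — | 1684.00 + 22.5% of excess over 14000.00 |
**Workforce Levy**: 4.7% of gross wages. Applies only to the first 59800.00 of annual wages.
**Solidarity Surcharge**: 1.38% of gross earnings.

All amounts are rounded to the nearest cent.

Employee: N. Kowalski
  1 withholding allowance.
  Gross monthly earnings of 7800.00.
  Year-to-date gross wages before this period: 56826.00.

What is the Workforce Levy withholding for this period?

139.78

Workforce Levy: cap 59800.00 − YTD 56826.00 = 2974.00 subject; 4.7% × 2974.00 = 139.78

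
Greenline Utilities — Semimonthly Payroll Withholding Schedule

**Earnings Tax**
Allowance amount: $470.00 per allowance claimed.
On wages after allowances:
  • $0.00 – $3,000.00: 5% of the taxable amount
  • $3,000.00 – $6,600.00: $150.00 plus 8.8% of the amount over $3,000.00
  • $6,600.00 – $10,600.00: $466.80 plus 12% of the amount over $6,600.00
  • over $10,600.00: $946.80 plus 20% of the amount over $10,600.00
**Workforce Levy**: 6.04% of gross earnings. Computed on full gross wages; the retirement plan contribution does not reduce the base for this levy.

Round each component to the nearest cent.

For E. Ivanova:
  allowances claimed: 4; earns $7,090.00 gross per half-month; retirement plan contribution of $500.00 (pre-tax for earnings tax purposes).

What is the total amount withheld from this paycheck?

$728.72

Earnings Tax: taxable = $7,090.00 − $500.00 − 4×$470.00 = $4,710.00
  $150.00 + 8.8% × ($4,710.00 − $3,000.00) = $150.00 + 8.8% × $1,710.00 = $300.48
Workforce Levy: 6.04% × $7,090.00 = $428.24
Total: $300.48 + $428.24 = $728.72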